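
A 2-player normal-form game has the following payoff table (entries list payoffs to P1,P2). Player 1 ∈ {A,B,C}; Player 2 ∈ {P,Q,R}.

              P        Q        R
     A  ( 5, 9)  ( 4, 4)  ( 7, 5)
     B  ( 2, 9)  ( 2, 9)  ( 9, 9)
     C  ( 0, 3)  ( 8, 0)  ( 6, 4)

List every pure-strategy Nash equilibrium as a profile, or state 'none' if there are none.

PSNE = {(A,P), (B,R)}

(A,P): NE
(A,Q): not NE [P1→C gives 8>4; P2→P gives 9>4]
(A,R): not NE [P1→B gives 9>7; P2→P gives 9>5]
(B,P): not NE [P1→A gives 5>2]
(B,Q): not NE [P1→C gives 8>2]
(B,R): NE
(C,P): not NE [P1→A gives 5>0; P2→R gives 4>3]
(C,Q): not NE [P2→R gives 4>0]
(C,R): not NE [P1→B gives 9>6]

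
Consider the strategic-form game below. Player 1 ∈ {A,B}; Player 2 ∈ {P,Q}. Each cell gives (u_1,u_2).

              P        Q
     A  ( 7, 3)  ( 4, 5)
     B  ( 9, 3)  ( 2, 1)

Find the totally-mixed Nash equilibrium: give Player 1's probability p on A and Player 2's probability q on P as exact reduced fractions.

P1 indiff ⇒ q·7+(1-q)·4 = q·9+(1-q)·2 ⇒ q(-2) = (1-q)(-2) ⇒ q = 1/2
P2 indiff ⇒ p·3+(1-p)·3 = p·5+(1-p)·1 ⇒ p(-2) = (1-p)(-2) ⇒ p = 1/2

p=1/2, q=1/2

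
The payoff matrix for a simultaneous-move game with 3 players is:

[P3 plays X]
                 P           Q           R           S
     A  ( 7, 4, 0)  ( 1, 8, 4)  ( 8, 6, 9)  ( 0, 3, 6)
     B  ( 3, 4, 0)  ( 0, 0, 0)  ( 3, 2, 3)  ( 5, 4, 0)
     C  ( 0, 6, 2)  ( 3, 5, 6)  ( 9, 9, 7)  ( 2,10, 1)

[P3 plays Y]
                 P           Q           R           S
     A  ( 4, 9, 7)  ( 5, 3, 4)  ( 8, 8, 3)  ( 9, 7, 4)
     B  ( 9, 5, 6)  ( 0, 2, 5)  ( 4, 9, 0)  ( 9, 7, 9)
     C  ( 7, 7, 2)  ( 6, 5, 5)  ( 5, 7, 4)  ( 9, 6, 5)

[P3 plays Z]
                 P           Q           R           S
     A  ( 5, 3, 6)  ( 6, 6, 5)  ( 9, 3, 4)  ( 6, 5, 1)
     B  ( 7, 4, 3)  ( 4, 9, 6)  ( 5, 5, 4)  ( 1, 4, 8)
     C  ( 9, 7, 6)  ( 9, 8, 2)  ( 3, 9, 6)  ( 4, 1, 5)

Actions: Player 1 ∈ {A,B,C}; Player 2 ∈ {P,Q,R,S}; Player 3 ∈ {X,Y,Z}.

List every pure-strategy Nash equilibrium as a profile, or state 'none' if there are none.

(A,P,X): not NE [P2→Q gives 8>4; P3→Y gives 7>0]
(A,P,Y): not NE [P1→B gives 9>4]
(A,P,Z): not NE [P1→C gives 9>5; P2→Q gives 6>3; P3→Y gives 7>6]
(A,Q,X): not NE [P1→C gives 3>1; P3→Z gives 5>4]
(A,Q,Y): not NE [P1→C gives 6>5; P2→P gives 9>3; P3→Z gives 5>4]
(A,Q,Z): not NE [P1→C gives 9>6]
(A,R,X): not NE [P1→C gives 9>8; P2→Q gives 8>6]
(A,R,Y): not NE [P2→P gives 9>8; P3→X gives 9>3]
(A,R,Z): not NE [P2→Q gives 6>3; P3→X gives 9>4]
(A,S,X): not NE [P1→B gives 5>0; P2→Q gives 8>3]
(A,S,Y): not NE [P2→P gives 9>7; P3→X gives 6>4]
(A,S,Z): not NE [P2→Q gives 6>5; P3→X gives 6>1]
(B,P,X): not NE [P1→A gives 7>3; P3→Y gives 6>0]
(B,P,Y): not NE [P2→R gives 9>5]
(B,P,Z): not NE [P1→C gives 9>7; P2→Q gives 9>4; P3→Y gives 6>3]
(B,Q,X): not NE [P1→C gives 3>0; P2→S gives 4>0; P3→Z gives 6>0]
(B,Q,Y): not NE [P1→C gives 6>0; P2→R gives 9>2; P3→Z gives 6>5]
(B,Q,Z): not NE [P1→C gives 9>4]
(B,R,X): not NE [P1→C gives 9>3; P2→S gives 4>2; P3→Z gives 4>3]
(B,R,Y): not NE [P1→A gives 8>4; P3→Z gives 4>0]
(B,R,Z): not NE [P1→A gives 9>5; P2→Q gives 9>5]
(B,S,X): not NE [P3→Y gives 9>0]
(B,S,Y): not NE [P2→R gives 9>7]
(B,S,Z): not NE [P1→A gives 6>1; P2→Q gives 9>4; P3→Y gives 9>8]
(C,P,X): not NE [P1→A gives 7>0; P2→S gives 10>6; P3→Z gives 6>2]
(C,P,Y): not NE [P1→B gives 9>7; P3→Z gives 6>2]
(C,P,Z): not NE [P2→R gives 9>7]
(C,Q,X): not NE [P2→S gives 10>5]
(C,Q,Y): not NE [P2→R gives 7>5; P3→X gives 6>5]
(C,Q,Z): not NE [P2→R gives 9>8; P3→X gives 6>2]
(C,R,X): not NE [P2→S gives 10>9]
(C,R,Y): not NE [P1→A gives 8>5; P3→X gives 7>4]
(C,R,Z): not NE [P1→A gives 9>3; P3→X gives 7>6]
(C,S,X): not NE [P1→B gives 5>2; P3→Z gives 5>1]
(C,S,Y): not NE [P2→R gives 7>6]
(C,S,Z): not NE [P1→A gives 6>4; P2→R gives 9>1]

No pure NE.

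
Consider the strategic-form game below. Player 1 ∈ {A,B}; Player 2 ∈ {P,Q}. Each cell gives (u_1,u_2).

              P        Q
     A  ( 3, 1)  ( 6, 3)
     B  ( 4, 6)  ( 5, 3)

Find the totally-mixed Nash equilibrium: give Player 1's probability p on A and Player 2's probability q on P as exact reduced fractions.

P1 indiff ⇒ q·3+(1-q)·6 = q·4+(1-q)·5 ⇒ q(-1) = (1-q)(-1) ⇒ q = 1/2
P2 indiff ⇒ p·1+(1-p)·6 = p·3+(1-p)·3 ⇒ p(-2) = (1-p)(-3) ⇒ p = 3/5

p=3/5, q=1/2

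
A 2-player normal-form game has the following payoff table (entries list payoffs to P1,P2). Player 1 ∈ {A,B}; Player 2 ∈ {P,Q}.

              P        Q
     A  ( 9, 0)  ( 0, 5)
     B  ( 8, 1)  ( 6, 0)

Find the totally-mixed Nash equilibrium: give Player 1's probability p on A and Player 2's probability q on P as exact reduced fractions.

P1 indiff ⇒ q·9+(1-q)·0 = q·8+(1-q)·6 ⇒ q(1) = (1-q)(6) ⇒ q = 6/7
P2 indiff ⇒ p·0+(1-p)·1 = p·5+(1-p)·0 ⇒ p(-5) = (1-p)(-1) ⇒ p = 1/6

P1 mixes 1/6 on A; P2 mixes 6/7 on P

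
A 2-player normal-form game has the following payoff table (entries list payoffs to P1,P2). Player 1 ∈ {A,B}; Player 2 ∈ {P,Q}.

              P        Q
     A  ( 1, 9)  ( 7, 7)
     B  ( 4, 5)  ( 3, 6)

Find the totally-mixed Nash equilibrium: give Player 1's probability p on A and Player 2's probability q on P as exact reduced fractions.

P1 indiff ⇒ q·1+(1-q)·7 = q·4+(1-q)·3 ⇒ q(-3) = (1-q)(-4) ⇒ q = 4/7
P2 indiff ⇒ p·9+(1-p)·5 = p·7+(1-p)·6 ⇒ p(2) = (1-p)(1) ⇒ p = 1/3

(p,q) = (1/3, 4/7)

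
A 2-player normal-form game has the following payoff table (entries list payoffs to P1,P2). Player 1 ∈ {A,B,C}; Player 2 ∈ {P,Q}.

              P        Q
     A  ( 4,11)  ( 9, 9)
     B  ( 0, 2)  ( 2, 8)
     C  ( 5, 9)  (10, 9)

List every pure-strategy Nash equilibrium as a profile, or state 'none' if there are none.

PSNE = {(C,P), (C,Q)}

(A,P): not NE [P1→C gives 5>4]
(A,Q): not NE [P1→C gives 10>9; P2→P gives 11>9]
(B,P): not NE [P1→C gives 5>0; P2→Q gives 8>2]
(B,Q): not NE [P1→C gives 10>2]
(C,P): NE
(C,Q): NE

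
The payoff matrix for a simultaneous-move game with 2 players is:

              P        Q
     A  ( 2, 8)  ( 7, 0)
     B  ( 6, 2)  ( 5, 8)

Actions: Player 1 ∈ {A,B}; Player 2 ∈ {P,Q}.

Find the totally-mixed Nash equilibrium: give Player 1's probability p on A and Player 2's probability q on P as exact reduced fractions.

p=3/7, q=1/3

P1 indiff ⇒ q·2+(1-q)·7 = q·6+(1-q)·5 ⇒ q(-4) = (1-q)(-2) ⇒ q = 1/3
P2 indiff ⇒ p·8+(1-p)·2 = p·0+(1-p)·8 ⇒ p(8) = (1-p)(6) ⇒ p = 3/7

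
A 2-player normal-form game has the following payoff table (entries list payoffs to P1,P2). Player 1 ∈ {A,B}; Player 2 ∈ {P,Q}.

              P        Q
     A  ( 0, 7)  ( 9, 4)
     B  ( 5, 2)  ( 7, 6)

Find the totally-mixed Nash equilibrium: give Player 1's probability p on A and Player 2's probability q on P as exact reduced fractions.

P1 indiff ⇒ q·0+(1-q)·9 = q·5+(1-q)·7 ⇒ q(-5) = (1-q)(-2) ⇒ q = 2/7
P2 indiff ⇒ p·7+(1-p)·2 = p·4+(1-p)·6 ⇒ p(3) = (1-p)(4) ⇒ p = 4/7

p=4/7, q=2/7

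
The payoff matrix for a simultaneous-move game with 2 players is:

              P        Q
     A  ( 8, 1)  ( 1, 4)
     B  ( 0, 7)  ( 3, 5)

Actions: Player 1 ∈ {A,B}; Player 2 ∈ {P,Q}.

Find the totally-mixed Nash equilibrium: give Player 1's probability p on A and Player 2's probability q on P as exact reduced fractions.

P1 indiff ⇒ q·8+(1-q)·1 = q·0+(1-q)·3 ⇒ q(8) = (1-q)(2) ⇒ q = 1/5
P2 indiff ⇒ p·1+(1-p)·7 = p·4+(1-p)·5 ⇒ p(-3) = (1-p)(-2) ⇒ p = 2/5

(p,q) = (2/5, 1/5)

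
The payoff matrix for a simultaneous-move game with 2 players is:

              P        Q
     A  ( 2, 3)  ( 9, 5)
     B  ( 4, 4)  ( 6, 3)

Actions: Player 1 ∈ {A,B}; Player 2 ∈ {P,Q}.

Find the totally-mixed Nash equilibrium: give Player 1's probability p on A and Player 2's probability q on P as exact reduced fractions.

(p,q) = (1/3, 3/5)

P1 indiff ⇒ q·2+(1-q)·9 = q·4+(1-q)·6 ⇒ q(-2) = (1-q)(-3) ⇒ q = 3/5
P2 indiff ⇒ p·3+(1-p)·4 = p·5+(1-p)·3 ⇒ p(-2) = (1-p)(-1) ⇒ p = 1/3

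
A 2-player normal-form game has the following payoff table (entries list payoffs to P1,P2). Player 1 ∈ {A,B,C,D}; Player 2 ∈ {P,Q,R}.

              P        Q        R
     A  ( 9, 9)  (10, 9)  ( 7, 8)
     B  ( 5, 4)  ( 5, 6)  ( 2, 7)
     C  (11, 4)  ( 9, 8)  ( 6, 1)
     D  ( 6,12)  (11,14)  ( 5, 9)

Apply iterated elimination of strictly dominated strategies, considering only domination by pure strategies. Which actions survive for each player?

P1 drop B (A beats it: P:9>5 Q:10>5 R:7>2)
P2 drop R (P beats it: A:9>8 C:4>1 D:12>9)
P1→{A,C,D} P2→{P,Q}

IESDS → P1:{A,C,D} P2:{P,Q}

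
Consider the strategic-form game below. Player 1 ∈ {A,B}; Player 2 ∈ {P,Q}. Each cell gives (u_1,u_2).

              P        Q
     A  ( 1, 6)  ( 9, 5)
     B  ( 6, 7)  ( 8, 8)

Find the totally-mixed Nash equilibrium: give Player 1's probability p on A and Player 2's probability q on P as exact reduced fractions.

P1 indiff ⇒ q·1+(1-q)·9 = q·6+(1-q)·8 ⇒ q(-5) = (1-q)(-1) ⇒ q = 1/6
P2 indiff ⇒ p·6+(1-p)·7 = p·5+(1-p)·8 ⇒ p(1) = (1-p)(1) ⇒ p = 1/2

p=1/2, q=1/6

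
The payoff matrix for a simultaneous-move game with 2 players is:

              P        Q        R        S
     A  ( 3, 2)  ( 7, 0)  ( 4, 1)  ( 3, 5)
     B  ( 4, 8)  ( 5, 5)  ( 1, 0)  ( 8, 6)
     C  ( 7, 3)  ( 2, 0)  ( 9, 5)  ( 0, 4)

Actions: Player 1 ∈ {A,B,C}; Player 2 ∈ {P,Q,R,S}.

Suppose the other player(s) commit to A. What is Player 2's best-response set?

argmax u_2 = {S}

u_2(P vs A) = 2
u_2(Q vs A) = 0
u_2(R vs A) = 1
u_2(S vs A) = 5
max payoff 5 at {S}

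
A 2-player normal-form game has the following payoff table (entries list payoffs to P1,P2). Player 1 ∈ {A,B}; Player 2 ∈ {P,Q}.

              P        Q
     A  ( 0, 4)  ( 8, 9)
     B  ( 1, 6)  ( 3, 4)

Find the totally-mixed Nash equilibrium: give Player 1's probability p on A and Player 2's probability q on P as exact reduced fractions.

P1 indiff ⇒ q·0+(1-q)·8 = q·1+(1-q)·3 ⇒ q(-1) = (1-q)(-5) ⇒ q = 5/6
P2 indiff ⇒ p·4+(1-p)·6 = p·9+(1-p)·4 ⇒ p(-5) = (1-p)(-2) ⇒ p = 2/7

P1 mixes 2/7 on A; P2 mixes 5/6 on P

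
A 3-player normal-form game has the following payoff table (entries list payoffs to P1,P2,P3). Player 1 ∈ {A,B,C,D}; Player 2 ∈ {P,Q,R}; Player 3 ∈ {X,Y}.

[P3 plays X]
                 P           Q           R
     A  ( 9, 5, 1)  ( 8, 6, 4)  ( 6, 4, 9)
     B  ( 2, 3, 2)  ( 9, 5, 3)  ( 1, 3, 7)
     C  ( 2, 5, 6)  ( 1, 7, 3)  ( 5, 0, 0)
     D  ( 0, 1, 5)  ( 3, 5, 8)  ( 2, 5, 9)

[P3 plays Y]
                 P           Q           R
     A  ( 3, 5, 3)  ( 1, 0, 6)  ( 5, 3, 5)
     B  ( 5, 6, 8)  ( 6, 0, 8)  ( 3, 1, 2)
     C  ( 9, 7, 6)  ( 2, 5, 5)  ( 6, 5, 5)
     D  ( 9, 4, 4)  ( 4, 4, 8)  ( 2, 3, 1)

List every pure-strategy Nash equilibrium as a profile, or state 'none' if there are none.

(A,P,X): not NE [P2→Q gives 6>5; P3→Y gives 3>1]
(A,P,Y): not NE [P1→D gives 9>3]
(A,Q,X): not NE [P1→B gives 9>8; P3→Y gives 6>4]
(A,Q,Y): not NE [P1→B gives 6>1; P2→P gives 5>0]
(A,R,X): not NE [P2→Q gives 6>4]
(A,R,Y): not NE [P1→C gives 6>5; P2→P gives 5>3; P3→X gives 9>5]
(B,P,X): not NE [P1→A gives 9>2; P2→Q gives 5>3; P3→Y gives 8>2]
(B,P,Y): not NE [P1→D gives 9>5]
(B,Q,X): not NE [P3→Y gives 8>3]
(B,Q,Y): not NE [P2→P gives 6>0]
(B,R,X): not NE [P1→A gives 6>1; P2→Q gives 5>3]
(B,R,Y): not NE [P1→C gives 6>3; P2→P gives 6>1; P3→X gives 7>2]
(C,P,X): not NE [P1→A gives 9>2; P2→Q gives 7>5]
(C,P,Y): NE
(C,Q,X): not NE [P1→B gives 9>1; P3→Y gives 5>3]
(C,Q,Y): not NE [P1→B gives 6>2; P2→P gives 7>5]
(C,R,X): not NE [P1→A gives 6>5; P2→Q gives 7>0; P3→Y gives 5>0]
(C,R,Y): not NE [P2→P gives 7>5]
(D,P,X): not NE [P1→A gives 9>0; P2→R gives 5>1]
(D,P,Y): not NE [P3→X gives 5>4]
(D,Q,X): not NE [P1→B gives 9>3]
(D,Q,Y): not NE [P1→B gives 6>4]
(D,R,X): not NE [P1→A gives 6>2]
(D,R,Y): not NE [P1→C gives 6>2; P2→Q gives 4>3; P3→X gives 9>1]

Nash profiles: (C,P,Y)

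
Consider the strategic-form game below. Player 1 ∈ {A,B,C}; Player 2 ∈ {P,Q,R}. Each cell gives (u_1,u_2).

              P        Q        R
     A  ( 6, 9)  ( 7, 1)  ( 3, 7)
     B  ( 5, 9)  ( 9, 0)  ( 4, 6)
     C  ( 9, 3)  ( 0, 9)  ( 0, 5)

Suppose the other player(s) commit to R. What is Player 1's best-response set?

u_1(A vs R) = 3
u_1(B vs R) = 4
u_1(C vs R) = 0
max payoff 4 at {B}

BR_1 = {B}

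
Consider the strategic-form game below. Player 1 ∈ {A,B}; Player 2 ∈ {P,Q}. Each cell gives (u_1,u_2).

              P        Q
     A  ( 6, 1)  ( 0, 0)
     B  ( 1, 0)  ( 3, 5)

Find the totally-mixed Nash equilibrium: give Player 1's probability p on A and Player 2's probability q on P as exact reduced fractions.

P1 indiff ⇒ q·6+(1-q)·0 = q·1+(1-q)·3 ⇒ q(5) = (1-q)(3) ⇒ q = 3/8
P2 indiff ⇒ p·1+(1-p)·0 = p·0+(1-p)·5 ⇒ p(1) = (1-p)(5) ⇒ p = 5/6

p=5/6, q=3/8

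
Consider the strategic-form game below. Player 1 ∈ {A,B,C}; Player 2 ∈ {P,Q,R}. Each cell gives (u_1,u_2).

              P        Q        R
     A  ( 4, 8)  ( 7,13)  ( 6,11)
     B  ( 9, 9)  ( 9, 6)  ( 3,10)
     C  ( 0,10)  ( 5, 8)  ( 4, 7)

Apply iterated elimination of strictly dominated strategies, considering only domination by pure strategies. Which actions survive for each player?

Remaining: P1:{A,B} P2:{Q,R}

P1 drop C (A beats it: P:4>0 Q:7>5 R:6>4)
P2 drop P (R beats it: A:11>8 B:10>9)
P1→{A,B} P2→{Q,R}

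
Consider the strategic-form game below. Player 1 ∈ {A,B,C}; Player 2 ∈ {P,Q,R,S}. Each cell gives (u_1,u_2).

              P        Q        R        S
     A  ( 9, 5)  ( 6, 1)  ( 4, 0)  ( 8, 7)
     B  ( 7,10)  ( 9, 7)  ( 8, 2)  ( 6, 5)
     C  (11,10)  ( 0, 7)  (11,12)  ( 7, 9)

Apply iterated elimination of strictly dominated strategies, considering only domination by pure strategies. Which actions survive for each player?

P2 drop Q (P beats it: A:5>1 B:10>7 C:10>7)
P1 drop B (C beats it: P:11>7 R:11>8 S:7>6)
P1→{A,C} P2→{P,R,S}

Remaining: P1:{A,C} P2:{P,R,S}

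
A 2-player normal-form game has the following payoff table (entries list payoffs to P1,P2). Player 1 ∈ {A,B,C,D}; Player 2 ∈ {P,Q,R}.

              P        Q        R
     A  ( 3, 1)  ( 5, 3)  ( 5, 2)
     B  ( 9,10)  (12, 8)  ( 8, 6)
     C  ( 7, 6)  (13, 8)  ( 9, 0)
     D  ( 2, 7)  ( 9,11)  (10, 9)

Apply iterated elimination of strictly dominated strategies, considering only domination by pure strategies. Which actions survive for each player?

Survivors P1:{B,C} P2:{P,Q}

P1 drop A (B beats it: P:9>3 Q:12>5 R:8>5)
P2 drop R (Q beats it: B:8>6 C:8>0 D:11>9)
P1 drop D (B beats it: P:9>2 Q:12>9)
P1→{B,C} P2→{P,Q}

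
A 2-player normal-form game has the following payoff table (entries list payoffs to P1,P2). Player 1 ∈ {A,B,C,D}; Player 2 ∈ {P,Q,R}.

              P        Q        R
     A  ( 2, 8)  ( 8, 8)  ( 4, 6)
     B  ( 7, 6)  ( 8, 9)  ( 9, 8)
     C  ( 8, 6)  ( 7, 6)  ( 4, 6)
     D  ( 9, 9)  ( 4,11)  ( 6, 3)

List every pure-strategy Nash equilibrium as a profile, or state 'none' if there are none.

Nash profiles: (A,Q), (B,Q)

(A,P): not NE [P1→D gives 9>2]
(A,Q): NE
(A,R): not NE [P1→B gives 9>4; P2→Q gives 8>6]
(B,P): not NE [P1→D gives 9>7; P2→Q gives 9>6]
(B,Q): NE
(B,R): not NE [P2→Q gives 9>8]
(C,P): not NE [P1→D gives 9>8]
(C,Q): not NE [P1→B gives 8>7]
(C,R): not NE [P1→B gives 9>4]
(D,P): not NE [P2→Q gives 11>9]
(D,Q): not NE [P1→B gives 8>4]
(D,R): not NE [P1→B gives 9>6; P2→Q gives 11>3]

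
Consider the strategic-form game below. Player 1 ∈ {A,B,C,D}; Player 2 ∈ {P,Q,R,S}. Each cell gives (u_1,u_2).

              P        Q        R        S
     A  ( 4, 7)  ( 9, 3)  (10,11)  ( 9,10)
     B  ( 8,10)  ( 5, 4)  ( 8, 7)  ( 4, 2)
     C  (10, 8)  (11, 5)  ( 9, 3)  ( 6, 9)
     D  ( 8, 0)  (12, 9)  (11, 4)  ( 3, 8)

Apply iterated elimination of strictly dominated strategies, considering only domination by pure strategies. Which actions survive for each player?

P1 drop B (C beats it: P:10>8 Q:11>5 R:9>8 S:6>4)
P2 drop P (S beats it: A:10>7 C:9>8 D:8>0)
P1→{A,C,D} P2→{Q,R,S}

Remaining: P1:{A,C,D} P2:{Q,R,S}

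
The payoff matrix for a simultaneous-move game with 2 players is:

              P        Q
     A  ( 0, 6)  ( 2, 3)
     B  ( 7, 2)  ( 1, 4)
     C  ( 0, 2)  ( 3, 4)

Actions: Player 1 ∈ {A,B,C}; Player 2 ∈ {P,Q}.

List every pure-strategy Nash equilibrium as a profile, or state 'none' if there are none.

Nash profiles: (C,Q)

(A,P): not NE [P1→B gives 7>0]
(A,Q): not NE [P1→C gives 3>2; P2→P gives 6>3]
(B,P): not NE [P2→Q gives 4>2]
(B,Q): not NE [P1→C gives 3>1]
(C,P): not NE [P1→B gives 7>0; P2→Q gives 4>2]
(C,Q): NE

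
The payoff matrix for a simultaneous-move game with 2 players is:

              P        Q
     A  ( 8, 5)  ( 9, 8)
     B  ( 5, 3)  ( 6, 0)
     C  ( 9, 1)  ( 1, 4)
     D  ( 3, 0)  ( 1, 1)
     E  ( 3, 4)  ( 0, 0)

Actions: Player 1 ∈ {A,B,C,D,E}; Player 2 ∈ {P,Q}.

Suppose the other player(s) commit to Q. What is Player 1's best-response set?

argmax u_1 = {A}

u_1(A vs Q) = 9
u_1(B vs Q) = 6
u_1(C vs Q) = 1
u_1(D vs Q) = 1
u_1(E vs Q) = 0
max payoff 9 at {A}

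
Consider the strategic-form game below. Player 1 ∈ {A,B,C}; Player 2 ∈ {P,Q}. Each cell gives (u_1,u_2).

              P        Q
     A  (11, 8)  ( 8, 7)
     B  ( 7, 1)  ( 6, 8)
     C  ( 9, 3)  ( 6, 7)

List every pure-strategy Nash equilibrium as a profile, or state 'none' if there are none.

(A,P): NE
(A,Q): not NE [P2→P gives 8>7]
(B,P): not NE [P1→A gives 11>7; P2→Q gives 8>1]
(B,Q): not NE [P1→A gives 8>6]
(C,P): not NE [P1→A gives 11>9; P2→Q gives 7>3]
(C,Q): not NE [P1→A gives 8>6]

NE set: (A,P)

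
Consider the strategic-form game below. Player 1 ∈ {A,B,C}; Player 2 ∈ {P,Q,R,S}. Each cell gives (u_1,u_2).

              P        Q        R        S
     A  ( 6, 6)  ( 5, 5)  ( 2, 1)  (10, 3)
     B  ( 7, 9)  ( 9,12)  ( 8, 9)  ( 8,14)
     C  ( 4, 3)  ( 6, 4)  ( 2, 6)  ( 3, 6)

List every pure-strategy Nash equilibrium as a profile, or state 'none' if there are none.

(A,P): not NE [P1→B gives 7>6]
(A,Q): not NE [P1→B gives 9>5; P2→P gives 6>5]
(A,R): not NE [P1→B gives 8>2; P2→P gives 6>1]
(A,S): not NE [P2→P gives 6>3]
(B,P): not NE [P2→S gives 14>9]
(B,Q): not NE [P2→S gives 14>12]
(B,R): not NE [P2→S gives 14>9]
(B,S): not NE [P1→A gives 10>8]
(C,P): not NE [P1→B gives 7>4; P2→S gives 6>3]
(C,Q): not NE [P1→B gives 9>6; P2→S gives 6>4]
(C,R): not NE [P1→B gives 8>2]
(C,S): not NE [P1→A gives 10>3]

No pure NE.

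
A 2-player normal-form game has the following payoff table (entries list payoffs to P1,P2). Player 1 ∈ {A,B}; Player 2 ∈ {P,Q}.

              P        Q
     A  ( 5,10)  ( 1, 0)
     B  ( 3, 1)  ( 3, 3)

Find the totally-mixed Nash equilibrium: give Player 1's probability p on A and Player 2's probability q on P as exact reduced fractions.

P1 mixes 1/6 on A; P2 mixes 1/2 on P

P1 indiff ⇒ q·5+(1-q)·1 = q·3+(1-q)·3 ⇒ q(2) = (1-q)(2) ⇒ q = 1/2
P2 indiff ⇒ p·10+(1-p)·1 = p·0+(1-p)·3 ⇒ p(10) = (1-p)(2) ⇒ p = 1/6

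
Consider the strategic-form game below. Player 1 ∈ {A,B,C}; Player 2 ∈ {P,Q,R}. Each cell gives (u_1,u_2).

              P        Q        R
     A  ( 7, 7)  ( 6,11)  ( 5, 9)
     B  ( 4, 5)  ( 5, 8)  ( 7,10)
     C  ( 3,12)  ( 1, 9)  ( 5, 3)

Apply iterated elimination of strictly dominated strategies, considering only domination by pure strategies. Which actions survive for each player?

P1 drop C (B beats it: P:4>3 Q:5>1 R:7>5)
P2 drop P (Q beats it: A:11>7 B:8>5)
P1→{A,B} P2→{Q,R}

Survivors P1:{A,B} P2:{Q,R}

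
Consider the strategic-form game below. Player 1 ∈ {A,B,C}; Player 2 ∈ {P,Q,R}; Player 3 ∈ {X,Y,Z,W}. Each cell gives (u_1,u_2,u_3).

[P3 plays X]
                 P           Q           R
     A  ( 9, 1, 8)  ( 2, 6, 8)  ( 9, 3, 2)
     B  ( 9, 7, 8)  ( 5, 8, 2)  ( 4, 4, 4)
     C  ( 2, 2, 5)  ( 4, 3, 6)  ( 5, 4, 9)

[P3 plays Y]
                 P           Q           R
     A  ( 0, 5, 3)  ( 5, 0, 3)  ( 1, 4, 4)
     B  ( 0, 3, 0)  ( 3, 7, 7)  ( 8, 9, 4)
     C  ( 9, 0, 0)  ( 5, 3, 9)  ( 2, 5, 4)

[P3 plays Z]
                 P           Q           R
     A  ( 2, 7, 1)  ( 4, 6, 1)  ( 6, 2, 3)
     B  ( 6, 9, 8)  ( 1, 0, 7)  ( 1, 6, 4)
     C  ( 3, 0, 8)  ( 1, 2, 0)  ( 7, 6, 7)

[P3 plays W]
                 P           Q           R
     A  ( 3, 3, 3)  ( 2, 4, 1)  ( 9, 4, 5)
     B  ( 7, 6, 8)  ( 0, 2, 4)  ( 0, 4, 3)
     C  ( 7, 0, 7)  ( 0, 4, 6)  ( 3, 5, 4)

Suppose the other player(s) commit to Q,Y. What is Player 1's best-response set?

argmax u_1 = {A,C}

u_1(A vs Q,Y) = 5
u_1(B vs Q,Y) = 3
u_1(C vs Q,Y) = 5
max payoff 5 at {A,C}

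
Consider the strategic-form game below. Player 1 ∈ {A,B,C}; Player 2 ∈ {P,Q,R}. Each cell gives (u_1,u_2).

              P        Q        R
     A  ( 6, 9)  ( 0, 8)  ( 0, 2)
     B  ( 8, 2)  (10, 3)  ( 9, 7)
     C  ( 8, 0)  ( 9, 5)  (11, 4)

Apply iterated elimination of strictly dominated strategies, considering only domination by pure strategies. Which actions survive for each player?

Remaining: P1:{B,C} P2:{Q,R}

P1 drop A (B beats it: P:8>6 Q:10>0 R:9>0)
P2 drop P (Q beats it: B:3>2 C:5>0)
P1→{B,C} P2→{Q,R}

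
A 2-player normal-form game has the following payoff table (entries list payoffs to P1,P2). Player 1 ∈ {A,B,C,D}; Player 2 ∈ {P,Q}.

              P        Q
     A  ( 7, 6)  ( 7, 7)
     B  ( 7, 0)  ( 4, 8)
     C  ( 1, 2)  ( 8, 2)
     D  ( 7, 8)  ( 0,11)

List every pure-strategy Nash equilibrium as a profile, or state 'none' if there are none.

NE set: (C,Q)

(A,P): not NE [P2→Q gives 7>6]
(A,Q): not NE [P1→C gives 8>7]
(B,P): not NE [P2→Q gives 8>0]
(B,Q): not NE [P1→C gives 8>4]
(C,P): not NE [P1→D gives 7>1]
(C,Q): NE
(D,P): not NE [P2→Q gives 11>8]
(D,Q): not NE [P1→C gives 8>0]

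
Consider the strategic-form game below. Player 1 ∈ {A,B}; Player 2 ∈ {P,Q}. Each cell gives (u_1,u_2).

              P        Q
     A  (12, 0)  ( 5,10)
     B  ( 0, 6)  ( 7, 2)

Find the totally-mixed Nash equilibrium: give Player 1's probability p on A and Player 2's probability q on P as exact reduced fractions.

(p,q) = (2/7, 1/7)

P1 indiff ⇒ q·12+(1-q)·5 = q·0+(1-q)·7 ⇒ q(12) = (1-q)(2) ⇒ q = 1/7
P2 indiff ⇒ p·0+(1-p)·6 = p·10+(1-p)·2 ⇒ p(-10) = (1-p)(-4) ⇒ p = 2/7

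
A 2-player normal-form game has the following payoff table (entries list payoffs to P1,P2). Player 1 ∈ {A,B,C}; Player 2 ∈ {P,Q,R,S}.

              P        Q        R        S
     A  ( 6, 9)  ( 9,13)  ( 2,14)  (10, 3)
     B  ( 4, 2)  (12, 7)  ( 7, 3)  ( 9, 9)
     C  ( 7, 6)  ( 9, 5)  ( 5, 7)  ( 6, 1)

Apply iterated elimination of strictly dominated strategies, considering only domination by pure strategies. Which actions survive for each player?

Survivors P1:{A,B} P2:{Q,R,S}

P2 drop P (R beats it: A:14>9 B:3>2 C:7>6)
P1 drop C (B beats it: Q:12>9 R:7>5 S:9>6)
P1→{A,B} P2→{Q,R,S}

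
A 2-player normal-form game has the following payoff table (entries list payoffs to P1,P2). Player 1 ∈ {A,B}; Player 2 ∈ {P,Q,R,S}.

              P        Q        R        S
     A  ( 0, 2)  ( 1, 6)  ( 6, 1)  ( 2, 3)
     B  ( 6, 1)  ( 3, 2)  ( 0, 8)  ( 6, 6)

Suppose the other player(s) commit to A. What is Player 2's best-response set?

u_2(P vs A) = 2
u_2(Q vs A) = 6
u_2(R vs A) = 1
u_2(S vs A) = 3
max payoff 6 at {Q}

BR_2 = {Q}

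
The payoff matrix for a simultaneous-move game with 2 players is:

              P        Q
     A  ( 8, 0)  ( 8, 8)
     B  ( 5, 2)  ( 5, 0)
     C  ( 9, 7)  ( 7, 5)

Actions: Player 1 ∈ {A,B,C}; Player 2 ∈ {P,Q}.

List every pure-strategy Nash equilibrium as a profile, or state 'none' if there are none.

NE set: (A,Q), (C,P)

(A,P): not NE [P1→C gives 9>8; P2→Q gives 8>0]
(A,Q): NE
(B,P): not NE [P1→C gives 9>5]
(B,Q): not NE [P1→A gives 8>5; P2→P gives 2>0]
(C,P): NE
(C,Q): not NE [P1→A gives 8>7; P2→P gives 7>5]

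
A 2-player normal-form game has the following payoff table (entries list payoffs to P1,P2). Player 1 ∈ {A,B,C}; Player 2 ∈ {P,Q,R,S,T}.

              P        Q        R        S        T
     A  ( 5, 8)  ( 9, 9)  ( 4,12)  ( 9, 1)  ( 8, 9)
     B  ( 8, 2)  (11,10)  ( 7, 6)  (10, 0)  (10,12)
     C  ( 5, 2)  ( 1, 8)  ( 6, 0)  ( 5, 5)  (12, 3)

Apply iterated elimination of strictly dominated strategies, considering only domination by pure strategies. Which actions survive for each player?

P1 drop A (B beats it: P:8>5 Q:11>9 R:7>4 S:10>9 T:10>8)
P2 drop P (Q beats it: B:10>2 C:8>2)
P2 drop R (Q beats it: B:10>6 C:8>0)
P2 drop S (Q beats it: B:10>0 C:8>5)
P1→{B,C} P2→{Q,T}

Remaining: P1:{B,C} P2:{Q,T}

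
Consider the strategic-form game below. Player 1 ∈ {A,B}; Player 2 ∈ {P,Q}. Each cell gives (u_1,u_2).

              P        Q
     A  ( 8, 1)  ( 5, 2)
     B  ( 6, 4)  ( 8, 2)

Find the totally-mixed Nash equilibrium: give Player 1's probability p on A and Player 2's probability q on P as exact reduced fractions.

P1 indiff ⇒ q·8+(1-q)·5 = q·6+(1-q)·8 ⇒ q(2) = (1-q)(3) ⇒ q = 3/5
P2 indiff ⇒ p·1+(1-p)·4 = p·2+(1-p)·2 ⇒ p(-1) = (1-p)(-2) ⇒ p = 2/3

p=2/3, q=3/5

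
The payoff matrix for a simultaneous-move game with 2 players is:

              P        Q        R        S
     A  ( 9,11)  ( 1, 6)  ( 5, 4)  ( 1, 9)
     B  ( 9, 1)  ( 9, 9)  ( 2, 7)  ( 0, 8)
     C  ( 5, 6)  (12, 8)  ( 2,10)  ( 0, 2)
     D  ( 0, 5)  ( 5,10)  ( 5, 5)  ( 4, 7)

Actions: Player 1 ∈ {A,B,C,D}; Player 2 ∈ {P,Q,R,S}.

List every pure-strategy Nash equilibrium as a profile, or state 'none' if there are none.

PSNE = {(A,P)}

(A,P): NE
(A,Q): not NE [P1→C gives 12>1; P2→P gives 11>6]
(A,R): not NE [P2→P gives 11>4]
(A,S): not NE [P1→D gives 4>1; P2→P gives 11>9]
(B,P): not NE [P2→Q gives 9>1]
(B,Q): not NE [P1→C gives 12>9]
(B,R): not NE [P1→D gives 5>2; P2→Q gives 9>7]
(B,S): not NE [P1→D gives 4>0; P2→Q gives 9>8]
(C,P): not NE [P1→B gives 9>5; P2→R gives 10>6]
(C,Q): not NE [P2→R gives 10>8]
(C,R): not NE [P1→D gives 5>2]
(C,S): not NE [P1→D gives 4>0; P2→R gives 10>2]
(D,P): not NE [P1→B gives 9>0; P2→Q gives 10>5]
(D,Q): not NE [P1→C gives 12>5]
(D,R): not NE [P2→Q gives 10>5]
(D,S): not NE [P2→Q gives 10>7]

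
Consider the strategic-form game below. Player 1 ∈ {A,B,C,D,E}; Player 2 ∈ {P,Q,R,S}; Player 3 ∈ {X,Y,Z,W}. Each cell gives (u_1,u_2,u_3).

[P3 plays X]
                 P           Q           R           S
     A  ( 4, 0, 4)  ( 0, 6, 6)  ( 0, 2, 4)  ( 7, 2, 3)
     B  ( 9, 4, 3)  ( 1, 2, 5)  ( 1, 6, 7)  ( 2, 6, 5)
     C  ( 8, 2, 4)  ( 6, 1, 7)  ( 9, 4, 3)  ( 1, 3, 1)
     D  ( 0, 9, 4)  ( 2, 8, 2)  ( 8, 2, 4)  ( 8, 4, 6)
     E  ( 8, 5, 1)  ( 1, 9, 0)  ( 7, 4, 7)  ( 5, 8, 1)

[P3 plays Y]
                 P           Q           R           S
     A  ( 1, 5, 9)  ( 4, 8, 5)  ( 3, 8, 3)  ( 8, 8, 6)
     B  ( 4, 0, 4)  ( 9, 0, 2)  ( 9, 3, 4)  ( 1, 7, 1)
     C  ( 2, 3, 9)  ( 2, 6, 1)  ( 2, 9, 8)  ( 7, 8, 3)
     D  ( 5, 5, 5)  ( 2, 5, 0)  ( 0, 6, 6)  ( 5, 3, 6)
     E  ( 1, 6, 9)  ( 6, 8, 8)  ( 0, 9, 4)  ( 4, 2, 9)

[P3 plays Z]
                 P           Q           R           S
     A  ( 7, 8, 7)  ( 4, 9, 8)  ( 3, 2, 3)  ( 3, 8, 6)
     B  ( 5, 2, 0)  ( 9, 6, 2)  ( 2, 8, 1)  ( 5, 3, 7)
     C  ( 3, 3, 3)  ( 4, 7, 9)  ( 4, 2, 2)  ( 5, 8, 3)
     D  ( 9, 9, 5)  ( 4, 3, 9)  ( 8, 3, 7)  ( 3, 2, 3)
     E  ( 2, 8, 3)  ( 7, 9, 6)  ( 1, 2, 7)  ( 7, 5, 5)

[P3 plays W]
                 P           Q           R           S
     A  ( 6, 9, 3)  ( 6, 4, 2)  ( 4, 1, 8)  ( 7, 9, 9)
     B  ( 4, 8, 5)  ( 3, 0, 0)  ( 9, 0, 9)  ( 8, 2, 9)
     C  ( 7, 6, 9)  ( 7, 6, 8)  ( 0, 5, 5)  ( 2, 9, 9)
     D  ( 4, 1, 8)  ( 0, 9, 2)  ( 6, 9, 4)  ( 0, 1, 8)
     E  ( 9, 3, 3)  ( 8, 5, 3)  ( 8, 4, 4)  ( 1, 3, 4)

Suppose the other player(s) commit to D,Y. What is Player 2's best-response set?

P2 best: {R}

u_2(P vs D,Y) = 5
u_2(Q vs D,Y) = 5
u_2(R vs D,Y) = 6
u_2(S vs D,Y) = 3
max payoff 6 at {R}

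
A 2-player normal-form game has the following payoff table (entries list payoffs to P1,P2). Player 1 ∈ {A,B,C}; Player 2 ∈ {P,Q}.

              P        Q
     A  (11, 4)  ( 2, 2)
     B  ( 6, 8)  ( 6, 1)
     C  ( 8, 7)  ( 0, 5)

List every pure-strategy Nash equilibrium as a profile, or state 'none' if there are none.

(A,P): NE
(A,Q): not NE [P1→B gives 6>2; P2→P gives 4>2]
(B,P): not NE [P1→A gives 11>6]
(B,Q): not NE [P2→P gives 8>1]
(C,P): not NE [P1→A gives 11>8]
(C,Q): not NE [P1→B gives 6>0; P2→P gives 7>5]

Nash profiles: (A,P)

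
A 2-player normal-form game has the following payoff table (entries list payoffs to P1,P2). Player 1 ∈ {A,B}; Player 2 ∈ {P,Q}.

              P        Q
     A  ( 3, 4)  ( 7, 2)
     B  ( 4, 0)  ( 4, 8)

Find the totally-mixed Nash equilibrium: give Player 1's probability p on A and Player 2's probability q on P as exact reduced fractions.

p=4/5, q=3/4

P1 indiff ⇒ q·3+(1-q)·7 = q·4+(1-q)·4 ⇒ q(-1) = (1-q)(-3) ⇒ q = 3/4
P2 indiff ⇒ p·4+(1-p)·0 = p·2+(1-p)·8 ⇒ p(2) = (1-p)(8) ⇒ p = 4/5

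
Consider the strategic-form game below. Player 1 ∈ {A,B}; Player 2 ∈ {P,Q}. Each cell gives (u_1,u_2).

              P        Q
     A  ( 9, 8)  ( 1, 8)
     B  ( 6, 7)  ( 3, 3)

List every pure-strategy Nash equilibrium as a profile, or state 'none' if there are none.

NE set: (A,P)

(A,P): NE
(A,Q): not NE [P1→B gives 3>1]
(B,P): not NE [P1→A gives 9>6]
(B,Q): not NE [P2→P gives 7>3]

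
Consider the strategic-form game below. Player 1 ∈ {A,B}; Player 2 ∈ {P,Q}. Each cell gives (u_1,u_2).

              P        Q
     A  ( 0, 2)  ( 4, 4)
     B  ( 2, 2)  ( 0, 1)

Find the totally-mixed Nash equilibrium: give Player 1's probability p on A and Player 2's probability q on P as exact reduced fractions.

(p,q) = (1/3, 2/3)

P1 indiff ⇒ q·0+(1-q)·4 = q·2+(1-q)·0 ⇒ q(-2) = (1-q)(-4) ⇒ q = 2/3
P2 indiff ⇒ p·2+(1-p)·2 = p·4+(1-p)·1 ⇒ p(-2) = (1-p)(-1) ⇒ p = 1/3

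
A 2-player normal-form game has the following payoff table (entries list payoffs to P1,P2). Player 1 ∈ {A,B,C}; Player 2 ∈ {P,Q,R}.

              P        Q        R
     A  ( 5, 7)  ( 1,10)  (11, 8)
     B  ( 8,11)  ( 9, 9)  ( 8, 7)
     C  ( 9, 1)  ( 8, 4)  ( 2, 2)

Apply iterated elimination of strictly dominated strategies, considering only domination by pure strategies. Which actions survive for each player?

IESDS → P1:{B,C} P2:{P,Q}

P2 drop R (Q beats it: A:10>8 B:9>7 C:4>2)
P1 drop A (B beats it: P:8>5 Q:9>1)
P1→{B,C} P2→{P,Q}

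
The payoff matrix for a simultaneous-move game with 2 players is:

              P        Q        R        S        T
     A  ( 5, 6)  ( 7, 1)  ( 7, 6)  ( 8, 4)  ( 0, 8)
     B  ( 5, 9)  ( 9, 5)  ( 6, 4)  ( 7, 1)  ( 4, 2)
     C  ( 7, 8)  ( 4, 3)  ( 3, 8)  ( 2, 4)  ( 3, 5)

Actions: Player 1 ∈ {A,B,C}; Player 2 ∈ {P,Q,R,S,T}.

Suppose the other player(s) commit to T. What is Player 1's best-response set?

u_1(A vs T) = 0
u_1(B vs T) = 4
u_1(C vs T) = 3
max payoff 4 at {B}

BR_1 = {B}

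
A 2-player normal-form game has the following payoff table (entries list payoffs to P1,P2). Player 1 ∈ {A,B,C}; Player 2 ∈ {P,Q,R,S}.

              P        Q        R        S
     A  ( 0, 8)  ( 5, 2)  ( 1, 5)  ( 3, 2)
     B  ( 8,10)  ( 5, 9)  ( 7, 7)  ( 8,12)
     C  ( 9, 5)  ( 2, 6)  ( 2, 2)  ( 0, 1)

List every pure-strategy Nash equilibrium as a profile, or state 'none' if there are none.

NE set: (B,S)

(A,P): not NE [P1→C gives 9>0]
(A,Q): not NE [P2→P gives 8>2]
(A,R): not NE [P1→B gives 7>1; P2→P gives 8>5]
(A,S): not NE [P1→B gives 8>3; P2→P gives 8>2]
(B,P): not NE [P1→C gives 9>8; P2→S gives 12>10]
(B,Q): not NE [P2→S gives 12>9]
(B,R): not NE [P2→S gives 12>7]
(B,S): NE
(C,P): not NE [P2→Q gives 6>5]
(C,Q): not NE [P1→B gives 5>2]
(C,R): not NE [P1→B gives 7>2; P2→Q gives 6>2]
(C,S): not NE [P1→B gives 8>0; P2→Q gives 6>1]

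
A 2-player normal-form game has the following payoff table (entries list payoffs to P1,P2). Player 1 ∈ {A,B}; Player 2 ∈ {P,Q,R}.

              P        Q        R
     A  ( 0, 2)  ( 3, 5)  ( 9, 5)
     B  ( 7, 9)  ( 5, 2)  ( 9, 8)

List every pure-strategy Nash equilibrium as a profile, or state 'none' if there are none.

PSNE = {(A,R), (B,P)}

(A,P): not NE [P1→B gives 7>0; P2→R gives 5>2]
(A,Q): not NE [P1→B gives 5>3]
(A,R): NE
(B,P): NE
(B,Q): not NE [P2→P gives 9>2]
(B,R): not NE [P2→P gives 9>8]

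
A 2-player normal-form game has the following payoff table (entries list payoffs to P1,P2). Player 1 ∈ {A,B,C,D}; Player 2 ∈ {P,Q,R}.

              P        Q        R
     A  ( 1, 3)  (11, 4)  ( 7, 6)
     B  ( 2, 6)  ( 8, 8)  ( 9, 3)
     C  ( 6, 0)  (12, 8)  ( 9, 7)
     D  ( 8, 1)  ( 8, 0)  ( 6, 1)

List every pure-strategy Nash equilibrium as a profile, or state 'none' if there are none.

(A,P): not NE [P1→D gives 8>1; P2→R gives 6>3]
(A,Q): not NE [P1→C gives 12>11; P2→R gives 6>4]
(A,R): not NE [P1→C gives 9>7]
(B,P): not NE [P1→D gives 8>2; P2→Q gives 8>6]
(B,Q): not NE [P1→C gives 12>8]
(B,R): not NE [P2→Q gives 8>3]
(C,P): not NE [P1→D gives 8>6; P2→Q gives 8>0]
(C,Q): NE
(C,R): not NE [P2→Q gives 8>7]
(D,P): NE
(D,Q): not NE [P1→C gives 12>8; P2→R gives 1>0]
(D,R): not NE [P1→C gives 9>6]

Nash profiles: (C,Q), (D,P)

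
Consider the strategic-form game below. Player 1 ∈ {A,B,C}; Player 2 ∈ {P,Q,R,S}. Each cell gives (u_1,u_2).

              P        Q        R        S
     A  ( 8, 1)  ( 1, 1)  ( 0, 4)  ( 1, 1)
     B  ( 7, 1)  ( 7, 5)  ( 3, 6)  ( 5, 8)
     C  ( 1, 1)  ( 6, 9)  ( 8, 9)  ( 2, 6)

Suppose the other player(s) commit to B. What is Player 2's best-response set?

u_2(P vs B) = 1
u_2(Q vs B) = 5
u_2(R vs B) = 6
u_2(S vs B) = 8
max payoff 8 at {S}

BR_2 = {S}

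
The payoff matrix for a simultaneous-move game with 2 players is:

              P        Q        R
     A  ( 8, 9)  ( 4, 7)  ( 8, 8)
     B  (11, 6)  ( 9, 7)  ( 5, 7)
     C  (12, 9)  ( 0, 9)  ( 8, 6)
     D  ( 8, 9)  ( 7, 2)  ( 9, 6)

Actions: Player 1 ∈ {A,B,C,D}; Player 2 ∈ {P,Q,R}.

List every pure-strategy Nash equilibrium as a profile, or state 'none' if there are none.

NE set: (B,Q), (C,P)

(A,P): not NE [P1→C gives 12>8]
(A,Q): not NE [P1→B gives 9>4; P2→P gives 9>7]
(A,R): not NE [P1→D gives 9>8; P2→P gives 9>8]
(B,P): not NE [P1→C gives 12>11; P2→R gives 7>6]
(B,Q): NE
(B,R): not NE [P1→D gives 9>5]
(C,P): NE
(C,Q): not NE [P1→B gives 9>0]
(C,R): not NE [P1→D gives 9>8; P2→Q gives 9>6]
(D,P): not NE [P1→C gives 12>8]
(D,Q): not NE [P1→B gives 9>7; P2→P gives 9>2]
(D,R): not NE [P2→P gives 9>6]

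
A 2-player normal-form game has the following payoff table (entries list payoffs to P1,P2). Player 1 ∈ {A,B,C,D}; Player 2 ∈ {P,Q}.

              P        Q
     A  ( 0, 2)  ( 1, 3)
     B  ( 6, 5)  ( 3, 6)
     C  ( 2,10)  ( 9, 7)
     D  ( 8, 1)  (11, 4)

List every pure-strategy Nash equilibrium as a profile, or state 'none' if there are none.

(A,P): not NE [P1→D gives 8>0; P2→Q gives 3>2]
(A,Q): not NE [P1→D gives 11>1]
(B,P): not NE [P1→D gives 8>6; P2→Q gives 6>5]
(B,Q): not NE [P1→D gives 11>3]
(C,P): not NE [P1→D gives 8>2]
(C,Q): not NE [P1→D gives 11>9; P2→P gives 10>7]
(D,P): not NE [P2→Q gives 4>1]
(D,Q): NE

Nash profiles: (D,Q)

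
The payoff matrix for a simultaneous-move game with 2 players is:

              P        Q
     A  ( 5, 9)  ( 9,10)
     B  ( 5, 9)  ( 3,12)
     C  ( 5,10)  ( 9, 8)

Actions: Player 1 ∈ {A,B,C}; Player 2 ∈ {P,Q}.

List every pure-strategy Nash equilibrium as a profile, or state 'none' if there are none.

NE set: (A,Q), (C,P)

(A,P): not NE [P2→Q gives 10>9]
(A,Q): NE
(B,P): not NE [P2→Q gives 12>9]
(B,Q): not NE [P1→C gives 9>3]
(C,P): NE
(C,Q): not NE [P2→P gives 10>8]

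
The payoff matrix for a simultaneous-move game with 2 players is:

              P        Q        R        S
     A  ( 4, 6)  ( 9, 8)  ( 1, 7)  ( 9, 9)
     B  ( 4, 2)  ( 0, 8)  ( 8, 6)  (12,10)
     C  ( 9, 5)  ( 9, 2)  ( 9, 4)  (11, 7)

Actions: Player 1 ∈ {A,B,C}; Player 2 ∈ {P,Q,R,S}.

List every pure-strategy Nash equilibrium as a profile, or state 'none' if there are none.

PSNE = {(B,S)}

(A,P): not NE [P1→C gives 9>4; P2→S gives 9>6]
(A,Q): not NE [P2→S gives 9>8]
(A,R): not NE [P1→C gives 9>1; P2→S gives 9>7]
(A,S): not NE [P1→B gives 12>9]
(B,P): not NE [P1→C gives 9>4; P2→S gives 10>2]
(B,Q): not NE [P1→C gives 9>0; P2→S gives 10>8]
(B,R): not NE [P1→C gives 9>8; P2→S gives 10>6]
(B,S): NE
(C,P): not NE [P2→S gives 7>5]
(C,Q): not NE [P2→S gives 7>2]
(C,R): not NE [P2→S gives 7>4]
(C,S): not NE [P1→B gives 12>11]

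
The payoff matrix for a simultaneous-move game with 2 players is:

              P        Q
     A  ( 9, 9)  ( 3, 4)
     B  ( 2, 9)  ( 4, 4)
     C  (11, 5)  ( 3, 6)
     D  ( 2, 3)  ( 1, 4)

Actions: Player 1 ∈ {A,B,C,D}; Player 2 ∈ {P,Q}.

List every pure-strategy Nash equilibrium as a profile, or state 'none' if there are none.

PSNE: ∅

(A,P): not NE [P1→C gives 11>9]
(A,Q): not NE [P1→B gives 4>3; P2→P gives 9>4]
(B,P): not NE [P1→C gives 11>2]
(B,Q): not NE [P2→P gives 9>4]
(C,P): not NE [P2→Q gives 6>5]
(C,Q): not NE [P1→B gives 4>3]
(D,P): not NE [P1→C gives 11>2; P2→Q gives 4>3]
(D,Q): not NE [P1→B gives 4>1]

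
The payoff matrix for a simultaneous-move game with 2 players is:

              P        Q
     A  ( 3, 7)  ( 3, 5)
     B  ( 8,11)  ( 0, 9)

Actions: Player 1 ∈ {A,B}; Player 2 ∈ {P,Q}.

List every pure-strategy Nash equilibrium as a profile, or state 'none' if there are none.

NE set: (B,P)

(A,P): not NE [P1→B gives 8>3]
(A,Q): not NE [P2→P gives 7>5]
(B,P): NE
(B,Q): not NE [P1→A gives 3>0; P2→P gives 11>9]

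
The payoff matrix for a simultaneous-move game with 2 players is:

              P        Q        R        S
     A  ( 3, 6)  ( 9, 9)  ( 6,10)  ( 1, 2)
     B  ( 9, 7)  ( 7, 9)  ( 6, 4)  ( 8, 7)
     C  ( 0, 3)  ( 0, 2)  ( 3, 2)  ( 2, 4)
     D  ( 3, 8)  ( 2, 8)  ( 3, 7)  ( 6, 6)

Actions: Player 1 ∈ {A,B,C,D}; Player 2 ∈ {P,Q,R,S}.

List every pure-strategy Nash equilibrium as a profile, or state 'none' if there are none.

PSNE = {(A,R)}

(A,P): not NE [P1→B gives 9>3; P2→R gives 10>6]
(A,Q): not NE [P2→R gives 10>9]
(A,R): NE
(A,S): not NE [P1→B gives 8>1; P2→R gives 10>2]
(B,P): not NE [P2→Q gives 9>7]
(B,Q): not NE [P1→A gives 9>7]
(B,R): not NE [P2→Q gives 9>4]
(B,S): not NE [P2→Q gives 9>7]
(C,P): not NE [P1→B gives 9>0; P2→S gives 4>3]
(C,Q): not NE [P1→A gives 9>0; P2→S gives 4>2]
(C,R): not NE [P1→B gives 6>3; P2→S gives 4>2]
(C,S): not NE [P1→B gives 8>2]
(D,P): not NE [P1→B gives 9>3]
(D,Q): not NE [P1→A gives 9>2]
(D,R): not NE [P1→B gives 6>3; P2→Q gives 8>7]
(D,S): not NE [P1→B gives 8>6; P2→Q gives 8>6]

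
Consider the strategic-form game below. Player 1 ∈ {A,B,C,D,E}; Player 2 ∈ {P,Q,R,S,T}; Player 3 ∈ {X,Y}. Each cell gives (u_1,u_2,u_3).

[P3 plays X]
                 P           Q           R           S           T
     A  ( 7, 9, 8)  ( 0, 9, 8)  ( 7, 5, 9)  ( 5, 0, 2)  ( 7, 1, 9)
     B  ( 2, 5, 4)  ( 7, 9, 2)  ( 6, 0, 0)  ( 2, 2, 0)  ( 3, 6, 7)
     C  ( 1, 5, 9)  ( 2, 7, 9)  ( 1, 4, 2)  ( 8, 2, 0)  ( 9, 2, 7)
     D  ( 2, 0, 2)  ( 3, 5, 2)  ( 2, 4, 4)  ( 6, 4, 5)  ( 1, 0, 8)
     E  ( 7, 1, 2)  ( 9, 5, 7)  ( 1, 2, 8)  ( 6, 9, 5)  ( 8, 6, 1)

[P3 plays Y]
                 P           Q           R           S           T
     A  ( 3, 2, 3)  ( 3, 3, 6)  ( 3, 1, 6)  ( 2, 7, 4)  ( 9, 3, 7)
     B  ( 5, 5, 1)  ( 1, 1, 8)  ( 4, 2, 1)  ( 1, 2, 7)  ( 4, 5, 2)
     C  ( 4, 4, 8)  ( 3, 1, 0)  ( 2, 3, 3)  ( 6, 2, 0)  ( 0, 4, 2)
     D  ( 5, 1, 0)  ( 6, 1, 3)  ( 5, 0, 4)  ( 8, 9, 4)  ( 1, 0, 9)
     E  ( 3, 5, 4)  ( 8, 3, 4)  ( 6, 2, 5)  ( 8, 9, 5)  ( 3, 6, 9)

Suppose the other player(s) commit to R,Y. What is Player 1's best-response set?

u_1(A vs R,Y) = 3
u_1(B vs R,Y) = 4
u_1(C vs R,Y) = 2
u_1(D vs R,Y) = 5
u_1(E vs R,Y) = 6
max payoff 6 at {E}

BR_1 = {E}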